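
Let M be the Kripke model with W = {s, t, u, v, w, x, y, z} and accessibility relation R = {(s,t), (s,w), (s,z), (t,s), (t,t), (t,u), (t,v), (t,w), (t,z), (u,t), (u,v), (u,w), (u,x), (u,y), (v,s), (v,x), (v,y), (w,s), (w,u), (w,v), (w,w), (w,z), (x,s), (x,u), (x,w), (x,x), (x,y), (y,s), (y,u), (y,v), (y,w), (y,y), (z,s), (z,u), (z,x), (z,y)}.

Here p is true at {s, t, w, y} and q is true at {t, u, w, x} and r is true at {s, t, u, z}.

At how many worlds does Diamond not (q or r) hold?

s: successors {t, w, z}; not (q or r) there: t:F, w:F, z:F. ✗
t: successors {s, t, u, v, w, z}; not (q or r) there: s:F, t:F, u:F, v:T, w:F, z:F. ✓
u: successors {t, v, w, x, y}; not (q or r) there: t:F, v:T, w:F, x:F, y:T. ✓
v: successors {s, x, y}; not (q or r) there: s:F, x:F, y:T. ✓
w: successors {s, u, v, w, z}; not (q or r) there: s:F, u:F, v:T, w:F, z:F. ✓
x: successors {s, u, w, x, y}; not (q or r) there: s:F, u:F, w:F, x:F, y:T. ✓
y: successors {s, u, v, w, y}; not (q or r) there: s:F, u:F, v:T, w:F, y:T. ✓
z: successors {s, u, x, y}; not (q or r) there: s:F, u:F, x:F, y:T. ✓
Satisfying worlds: {t, u, v, w, x, y, z}.

7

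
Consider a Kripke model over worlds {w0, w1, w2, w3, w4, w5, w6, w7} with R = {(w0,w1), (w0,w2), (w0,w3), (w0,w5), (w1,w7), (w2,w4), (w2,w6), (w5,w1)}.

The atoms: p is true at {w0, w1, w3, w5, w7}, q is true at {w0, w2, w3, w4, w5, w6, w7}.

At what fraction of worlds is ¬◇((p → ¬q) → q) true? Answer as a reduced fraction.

w0: ◇((p → ¬q) → q) is T. ✗
w1: ◇((p → ¬q) → q) is T. ✗
w2: ◇((p → ¬q) → q) is T. ✗
w3: ◇((p → ¬q) → q) is F. ✓
w4: ◇((p → ¬q) → q) is F. ✓
w5: ◇((p → ¬q) → q) is F. ✓
w6: ◇((p → ¬q) → q) is F. ✓
w7: ◇((p → ¬q) → q) is F. ✓
That's 5 of 8 worlds, so 5/8.

5/8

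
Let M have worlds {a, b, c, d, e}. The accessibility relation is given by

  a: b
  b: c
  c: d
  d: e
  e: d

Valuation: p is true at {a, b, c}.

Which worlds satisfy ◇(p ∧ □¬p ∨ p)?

{a, b}

a: successors {b}; p ∧ □¬p ∨ p there: b:T. ✓
b: successors {c}; p ∧ □¬p ∨ p there: c:T. ✓
c: successors {d}; p ∧ □¬p ∨ p there: d:F. ✗
d: successors {e}; p ∧ □¬p ∨ p there: e:F. ✗
e: successors {d}; p ∧ □¬p ∨ p there: d:F. ✗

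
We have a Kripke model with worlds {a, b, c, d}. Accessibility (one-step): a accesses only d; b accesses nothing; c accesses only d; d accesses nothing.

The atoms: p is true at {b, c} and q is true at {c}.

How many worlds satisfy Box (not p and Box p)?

a: successors {d}; not p and Box p there: d:T. ✓
b: no successors, so Box (not p and Box p) holds vacuously. ✓
c: successors {d}; not p and Box p there: d:T. ✓
d: no successors, so Box (not p and Box p) holds vacuously. ✓
Satisfying worlds: {a, b, c, d}.

4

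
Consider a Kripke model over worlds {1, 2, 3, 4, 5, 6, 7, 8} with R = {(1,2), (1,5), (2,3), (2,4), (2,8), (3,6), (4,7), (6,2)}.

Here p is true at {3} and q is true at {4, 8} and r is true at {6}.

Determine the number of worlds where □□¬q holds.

6

1: successors {2, 5}; □¬q there: 2:F, 5:T. ✗
2: successors {3, 4, 8}; □¬q there: 3:T, 4:T, 8:T. ✓
3: successors {6}; □¬q there: 6:T. ✓
4: successors {7}; □¬q there: 7:T. ✓
5: no successors, so □□¬q holds vacuously. ✓
6: successors {2}; □¬q there: 2:F. ✗
7: no successors, so □□¬q holds vacuously. ✓
8: no successors, so □□¬q holds vacuously. ✓
Satisfying worlds: {2, 3, 4, 5, 7, 8}.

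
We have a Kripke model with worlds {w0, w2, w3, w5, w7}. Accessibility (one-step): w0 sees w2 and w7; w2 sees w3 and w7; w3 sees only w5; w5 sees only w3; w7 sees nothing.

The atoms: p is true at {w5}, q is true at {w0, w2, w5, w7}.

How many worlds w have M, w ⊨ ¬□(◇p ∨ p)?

2

w0: □(◇p ∨ p) is F. ✓
w2: □(◇p ∨ p) is F. ✓
w3: □(◇p ∨ p) is T. ✗
w5: □(◇p ∨ p) is T. ✗
w7: □(◇p ∨ p) is T. ✗
Satisfying worlds: {w0, w2}.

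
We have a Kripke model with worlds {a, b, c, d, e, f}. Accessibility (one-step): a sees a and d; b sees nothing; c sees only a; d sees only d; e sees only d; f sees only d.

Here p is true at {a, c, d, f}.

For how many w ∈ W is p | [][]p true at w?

6

a: p is T, [][]p is T. ✓
b: p is F, [][]p is T. ✓
c: p is T, [][]p is T. ✓
d: p is T, [][]p is T. ✓
e: p is F, [][]p is T. ✓
f: p is T, [][]p is T. ✓
Satisfying worlds: {a, b, c, d, e, f}.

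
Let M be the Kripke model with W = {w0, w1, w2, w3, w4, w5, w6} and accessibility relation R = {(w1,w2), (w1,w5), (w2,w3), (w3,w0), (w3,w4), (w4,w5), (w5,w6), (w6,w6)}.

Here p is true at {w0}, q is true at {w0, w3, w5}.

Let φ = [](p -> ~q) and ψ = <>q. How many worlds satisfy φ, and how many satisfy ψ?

For [](p -> ~q):
w0: no successors, so [](p -> ~q) holds vacuously. ✓
w1: successors {w2, w5}; p -> ~q there: w2:T, w5:T. ✓
w2: successors {w3}; p -> ~q there: w3:T. ✓
w3: successors {w0, w4}; p -> ~q there: w0:F, w4:T. ✗
w4: successors {w5}; p -> ~q there: w5:T. ✓
w5: successors {w6}; p -> ~q there: w6:T. ✓
w6: successors {w6}; p -> ~q there: w6:T. ✓
— 6 worlds.
For <>q:
w0: no successors, so <>q fails. ✗
w1: successors {w2, w5}; q there: w2:F, w5:T. ✓
w2: successors {w3}; q there: w3:T. ✓
w3: successors {w0, w4}; q there: w0:T, w4:F. ✓
w4: successors {w5}; q there: w5:T. ✓
w5: successors {w6}; q there: w6:F. ✗
w6: successors {w6}; q there: w6:F. ✗
— 4 worlds.

6 and 4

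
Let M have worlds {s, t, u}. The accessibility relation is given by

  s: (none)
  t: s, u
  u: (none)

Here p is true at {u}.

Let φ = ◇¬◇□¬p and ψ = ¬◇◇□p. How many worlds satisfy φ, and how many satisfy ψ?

For ◇¬◇□¬p:
s: no successors, so ◇¬◇□¬p fails. ✗
t: successors {s, u}; ¬◇□¬p there: s:T, u:T. ✓
u: no successors, so ◇¬◇□¬p fails. ✗
— 1 world.
For ¬◇◇□p:
s: ◇◇□p is F. ✓
t: ◇◇□p is F. ✓
u: ◇◇□p is F. ✓
— 3 worlds.

1 and 3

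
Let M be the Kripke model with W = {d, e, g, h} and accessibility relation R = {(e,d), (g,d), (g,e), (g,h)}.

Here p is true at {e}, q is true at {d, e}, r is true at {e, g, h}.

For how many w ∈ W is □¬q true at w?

2

d: no successors, so □¬q holds vacuously. ✓
e: successors {d}; ¬q there: d:F. ✗
g: successors {d, e, h}; ¬q there: d:F, e:F, h:T. ✗
h: no successors, so □¬q holds vacuously. ✓
Satisfying worlds: {d, h}.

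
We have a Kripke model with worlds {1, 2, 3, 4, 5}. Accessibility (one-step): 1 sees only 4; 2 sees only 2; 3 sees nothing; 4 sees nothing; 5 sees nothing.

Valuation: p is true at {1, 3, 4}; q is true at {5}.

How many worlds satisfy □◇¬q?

4

1: successors {4}; ◇¬q there: 4:F. ✗
2: successors {2}; ◇¬q there: 2:T. ✓
3: no successors, so □◇¬q holds vacuously. ✓
4: no successors, so □◇¬q holds vacuously. ✓
5: no successors, so □◇¬q holds vacuously. ✓
Satisfying worlds: {2, 3, 4, 5}.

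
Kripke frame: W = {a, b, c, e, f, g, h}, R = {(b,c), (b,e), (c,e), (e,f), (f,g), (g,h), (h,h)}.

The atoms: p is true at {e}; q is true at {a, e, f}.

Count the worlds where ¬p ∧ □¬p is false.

a: ¬p is T, □¬p is T. ✓
b: ¬p is T, □¬p is F. ✗
c: ¬p is T, □¬p is F. ✗
e: ¬p is F, □¬p is T. ✗
f: ¬p is T, □¬p is T. ✓
g: ¬p is T, □¬p is T. ✓
h: ¬p is T, □¬p is T. ✓
Satisfying worlds: {a, f, g, h}.
So ¬p ∧ □¬p fails at the other 3 worlds.

3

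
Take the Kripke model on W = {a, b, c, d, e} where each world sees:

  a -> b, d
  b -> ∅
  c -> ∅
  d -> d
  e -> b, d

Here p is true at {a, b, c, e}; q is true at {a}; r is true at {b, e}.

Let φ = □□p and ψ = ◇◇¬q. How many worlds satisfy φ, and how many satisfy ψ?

2 and 3

For □□p:
a: successors {b, d}; □p there: b:T, d:F. ✗
b: no successors, so □□p holds vacuously. ✓
c: no successors, so □□p holds vacuously. ✓
d: successors {d}; □p there: d:F. ✗
e: successors {b, d}; □p there: b:T, d:F. ✗
— 2 worlds.
For ◇◇¬q:
a: successors {b, d}; ◇¬q there: b:F, d:T. ✓
b: no successors, so ◇◇¬q fails. ✗
c: no successors, so ◇◇¬q fails. ✗
d: successors {d}; ◇¬q there: d:T. ✓
e: successors {b, d}; ◇¬q there: b:F, d:T. ✓
— 3 worlds.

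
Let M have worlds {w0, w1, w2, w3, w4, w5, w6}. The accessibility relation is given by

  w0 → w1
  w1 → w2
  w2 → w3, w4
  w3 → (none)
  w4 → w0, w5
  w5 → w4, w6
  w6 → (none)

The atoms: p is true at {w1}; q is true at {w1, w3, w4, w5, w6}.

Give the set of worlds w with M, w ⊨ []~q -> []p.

w0: []~q is F, []p is T. ✓
w1: []~q is T, []p is F. ✗
w2: []~q is F, []p is F. ✓
w3: []~q is T, []p is T. ✓
w4: []~q is F, []p is F. ✓
w5: []~q is F, []p is F. ✓
w6: []~q is T, []p is T. ✓

{w0, w2, w3, w4, w5, w6}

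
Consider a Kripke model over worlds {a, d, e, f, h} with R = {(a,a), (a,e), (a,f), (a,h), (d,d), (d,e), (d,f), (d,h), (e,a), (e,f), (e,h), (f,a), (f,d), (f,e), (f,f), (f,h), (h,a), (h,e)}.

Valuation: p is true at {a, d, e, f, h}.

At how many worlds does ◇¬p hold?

a: successors {a, e, f, h}; ¬p there: a:F, e:F, f:F, h:F. ✗
d: successors {d, e, f, h}; ¬p there: d:F, e:F, f:F, h:F. ✗
e: successors {a, f, h}; ¬p there: a:F, f:F, h:F. ✗
f: successors {a, d, e, f, h}; ¬p there: a:F, d:F, e:F, f:F, h:F. ✗
h: successors {a, e}; ¬p there: a:F, e:F. ✗
Satisfying worlds: ∅.

0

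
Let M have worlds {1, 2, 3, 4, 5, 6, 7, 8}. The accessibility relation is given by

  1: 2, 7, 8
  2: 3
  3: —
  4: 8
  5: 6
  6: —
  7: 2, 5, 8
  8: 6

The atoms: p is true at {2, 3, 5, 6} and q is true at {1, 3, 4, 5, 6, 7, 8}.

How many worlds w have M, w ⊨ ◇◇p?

1: successors {2, 7, 8}; ◇p there: 2:T, 7:T, 8:T. ✓
2: successors {3}; ◇p there: 3:F. ✗
3: no successors, so ◇◇p fails. ✗
4: successors {8}; ◇p there: 8:T. ✓
5: successors {6}; ◇p there: 6:F. ✗
6: no successors, so ◇◇p fails. ✗
7: successors {2, 5, 8}; ◇p there: 2:T, 5:T, 8:T. ✓
8: successors {6}; ◇p there: 6:F. ✗
Satisfying worlds: {1, 4, 7}.

3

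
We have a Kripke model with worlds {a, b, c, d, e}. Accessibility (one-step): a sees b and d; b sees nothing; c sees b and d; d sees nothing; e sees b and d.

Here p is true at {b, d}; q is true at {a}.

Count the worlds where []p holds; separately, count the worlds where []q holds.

For []p:
a: successors {b, d}; p there: b:T, d:T. ✓
b: no successors, so []p holds vacuously. ✓
c: successors {b, d}; p there: b:T, d:T. ✓
d: no successors, so []p holds vacuously. ✓
e: successors {b, d}; p there: b:T, d:T. ✓
— 5 worlds.
For []q:
a: successors {b, d}; q there: b:F, d:F. ✗
b: no successors, so []q holds vacuously. ✓
c: successors {b, d}; q there: b:F, d:F. ✗
d: no successors, so []q holds vacuously. ✓
e: successors {b, d}; q there: b:F, d:F. ✗
— 2 worlds.

5 and 2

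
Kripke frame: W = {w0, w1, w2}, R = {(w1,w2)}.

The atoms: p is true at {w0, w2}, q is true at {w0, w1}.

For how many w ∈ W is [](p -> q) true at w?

w0: no successors, so [](p -> q) holds vacuously. ✓
w1: successors {w2}; p -> q there: w2:F. ✗
w2: no successors, so [](p -> q) holds vacuously. ✓
Satisfying worlds: {w0, w2}.

2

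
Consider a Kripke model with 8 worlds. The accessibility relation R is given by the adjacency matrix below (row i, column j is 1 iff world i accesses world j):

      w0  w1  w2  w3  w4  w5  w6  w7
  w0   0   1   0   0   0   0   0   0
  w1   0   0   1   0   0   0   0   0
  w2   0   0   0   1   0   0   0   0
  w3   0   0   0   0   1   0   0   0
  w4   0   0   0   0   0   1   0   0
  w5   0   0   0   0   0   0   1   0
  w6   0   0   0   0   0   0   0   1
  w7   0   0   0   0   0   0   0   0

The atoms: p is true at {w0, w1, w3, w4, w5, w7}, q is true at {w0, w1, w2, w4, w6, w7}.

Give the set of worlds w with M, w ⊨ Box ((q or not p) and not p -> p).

w0: successors {w1}; (q or not p) and not p -> p there: w1:T. ✓
w1: successors {w2}; (q or not p) and not p -> p there: w2:F. ✗
w2: successors {w3}; (q or not p) and not p -> p there: w3:T. ✓
w3: successors {w4}; (q or not p) and not p -> p there: w4:T. ✓
w4: successors {w5}; (q or not p) and not p -> p there: w5:T. ✓
w5: successors {w6}; (q or not p) and not p -> p there: w6:F. ✗
w6: successors {w7}; (q or not p) and not p -> p there: w7:T. ✓
w7: no successors, so Box ((q or not p) and not p -> p) holds vacuously. ✓

{w0, w2, w3, w4, w6, w7}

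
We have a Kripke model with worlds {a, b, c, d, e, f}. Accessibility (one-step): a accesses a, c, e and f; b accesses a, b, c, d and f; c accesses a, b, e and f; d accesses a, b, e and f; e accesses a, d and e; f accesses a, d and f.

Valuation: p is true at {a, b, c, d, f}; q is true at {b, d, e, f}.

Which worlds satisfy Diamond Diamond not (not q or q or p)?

a: successors {a, c, e, f}; Diamond not (not q or q or p) there: a:F, c:F, e:F, f:F. ✗
b: successors {a, b, c, d, f}; Diamond not (not q or q or p) there: a:F, b:F, c:F, d:F, f:F. ✗
c: successors {a, b, e, f}; Diamond not (not q or q or p) there: a:F, b:F, e:F, f:F. ✗
d: successors {a, b, e, f}; Diamond not (not q or q or p) there: a:F, b:F, e:F, f:F. ✗
e: successors {a, d, e}; Diamond not (not q or q or p) there: a:F, d:F, e:F. ✗
f: successors {a, d, f}; Diamond not (not q or q or p) there: a:F, d:F, f:F. ✗

∅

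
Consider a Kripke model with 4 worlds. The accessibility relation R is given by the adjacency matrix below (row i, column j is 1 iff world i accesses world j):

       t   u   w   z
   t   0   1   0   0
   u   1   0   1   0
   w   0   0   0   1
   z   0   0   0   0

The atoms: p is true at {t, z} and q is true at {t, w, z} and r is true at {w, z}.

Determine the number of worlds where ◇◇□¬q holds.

t: successors {u}; ◇□¬q there: u:T. ✓
u: successors {t, w}; ◇□¬q there: t:F, w:T. ✓
w: successors {z}; ◇□¬q there: z:F. ✗
z: no successors, so ◇◇□¬q fails. ✗
Satisfying worlds: {t, u}.

2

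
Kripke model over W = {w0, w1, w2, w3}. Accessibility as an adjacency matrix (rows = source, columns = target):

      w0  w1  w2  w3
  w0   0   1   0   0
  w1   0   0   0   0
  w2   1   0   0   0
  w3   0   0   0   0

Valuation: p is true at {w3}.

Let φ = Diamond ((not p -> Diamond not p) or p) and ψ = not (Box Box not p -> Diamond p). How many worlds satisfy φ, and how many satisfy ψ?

For Diamond ((not p -> Diamond not p) or p):
w0: successors {w1}; (not p -> Diamond not p) or p there: w1:F. ✗
w1: no successors, so Diamond ((not p -> Diamond not p) or p) fails. ✗
w2: successors {w0}; (not p -> Diamond not p) or p there: w0:T. ✓
w3: no successors, so Diamond ((not p -> Diamond not p) or p) fails. ✗
— 1 world.
For not (Box Box not p -> Diamond p):
w0: Box Box not p -> Diamond p is F. ✓
w1: Box Box not p -> Diamond p is F. ✓
w2: Box Box not p -> Diamond p is F. ✓
w3: Box Box not p -> Diamond p is F. ✓
— 4 worlds.

1 and 4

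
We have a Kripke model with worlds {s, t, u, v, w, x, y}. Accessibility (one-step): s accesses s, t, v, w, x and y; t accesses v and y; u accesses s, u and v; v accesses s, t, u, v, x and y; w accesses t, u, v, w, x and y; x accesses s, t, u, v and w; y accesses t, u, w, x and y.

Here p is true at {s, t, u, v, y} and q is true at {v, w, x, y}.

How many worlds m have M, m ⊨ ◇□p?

s: successors {s, t, v, w, x, y}; □p there: s:F, t:T, v:F, w:F, x:F, y:F. ✓
t: successors {v, y}; □p there: v:F, y:F. ✗
u: successors {s, u, v}; □p there: s:F, u:T, v:F. ✓
v: successors {s, t, u, v, x, y}; □p there: s:F, t:T, u:T, v:F, x:F, y:F. ✓
w: successors {t, u, v, w, x, y}; □p there: t:T, u:T, v:F, w:F, x:F, y:F. ✓
x: successors {s, t, u, v, w}; □p there: s:F, t:T, u:T, v:F, w:F. ✓
y: successors {t, u, w, x, y}; □p there: t:T, u:T, w:F, x:F, y:F. ✓
Satisfying worlds: {s, u, v, w, x, y}.

6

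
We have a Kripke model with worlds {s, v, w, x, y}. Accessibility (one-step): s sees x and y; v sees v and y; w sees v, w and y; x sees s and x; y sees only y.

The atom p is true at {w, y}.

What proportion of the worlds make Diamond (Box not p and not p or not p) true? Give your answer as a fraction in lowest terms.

4/5

s: successors {x, y}; Box not p and not p or not p there: x:T, y:F. ✓
v: successors {v, y}; Box not p and not p or not p there: v:T, y:F. ✓
w: successors {v, w, y}; Box not p and not p or not p there: v:T, w:F, y:F. ✓
x: successors {s, x}; Box not p and not p or not p there: s:T, x:T. ✓
y: successors {y}; Box not p and not p or not p there: y:F. ✗
That's 4 of 5 worlds, so 4/5.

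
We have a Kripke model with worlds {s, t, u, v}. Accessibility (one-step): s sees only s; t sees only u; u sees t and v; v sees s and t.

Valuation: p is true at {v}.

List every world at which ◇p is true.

s: successors {s}; p there: s:F. ✗
t: successors {u}; p there: u:F. ✗
u: successors {t, v}; p there: t:F, v:T. ✓
v: successors {s, t}; p there: s:F, t:F. ✗

{u}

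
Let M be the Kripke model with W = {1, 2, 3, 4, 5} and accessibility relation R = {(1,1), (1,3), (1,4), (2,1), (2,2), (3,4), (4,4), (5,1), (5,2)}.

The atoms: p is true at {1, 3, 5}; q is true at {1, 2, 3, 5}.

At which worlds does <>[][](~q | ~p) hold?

1: successors {1, 3, 4}; [][](~q | ~p) there: 1:F, 3:T, 4:T. ✓
2: successors {1, 2}; [][](~q | ~p) there: 1:F, 2:F. ✗
3: successors {4}; [][](~q | ~p) there: 4:T. ✓
4: successors {4}; [][](~q | ~p) there: 4:T. ✓
5: successors {1, 2}; [][](~q | ~p) there: 1:F, 2:F. ✗

{1, 3, 4}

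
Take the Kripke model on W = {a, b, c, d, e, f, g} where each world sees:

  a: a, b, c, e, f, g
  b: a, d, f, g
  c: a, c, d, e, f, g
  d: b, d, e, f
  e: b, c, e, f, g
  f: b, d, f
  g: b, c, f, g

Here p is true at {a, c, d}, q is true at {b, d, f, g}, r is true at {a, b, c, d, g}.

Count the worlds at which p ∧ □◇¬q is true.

0

a: p is T, □◇¬q is F. ✗
b: p is F, □◇¬q is F. ✗
c: p is T, □◇¬q is F. ✗
d: p is T, □◇¬q is F. ✗
e: p is F, □◇¬q is F. ✗
f: p is F, □◇¬q is F. ✗
g: p is F, □◇¬q is F. ✗
Satisfying worlds: ∅.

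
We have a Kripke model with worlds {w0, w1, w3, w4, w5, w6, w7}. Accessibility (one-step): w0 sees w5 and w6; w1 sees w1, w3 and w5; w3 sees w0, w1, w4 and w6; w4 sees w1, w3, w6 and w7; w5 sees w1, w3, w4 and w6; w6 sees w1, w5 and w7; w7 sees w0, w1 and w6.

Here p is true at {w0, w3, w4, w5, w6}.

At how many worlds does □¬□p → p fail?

1

w0: □¬□p is T, p is T. ✓
w1: □¬□p is T, p is F. ✗
w3: □¬□p is F, p is T. ✓
w4: □¬□p is T, p is T. ✓
w5: □¬□p is T, p is T. ✓
w6: □¬□p is T, p is T. ✓
w7: □¬□p is F, p is F. ✓
Satisfying worlds: {w0, w3, w4, w5, w6, w7}.
So □¬□p → p fails at the other 1 world.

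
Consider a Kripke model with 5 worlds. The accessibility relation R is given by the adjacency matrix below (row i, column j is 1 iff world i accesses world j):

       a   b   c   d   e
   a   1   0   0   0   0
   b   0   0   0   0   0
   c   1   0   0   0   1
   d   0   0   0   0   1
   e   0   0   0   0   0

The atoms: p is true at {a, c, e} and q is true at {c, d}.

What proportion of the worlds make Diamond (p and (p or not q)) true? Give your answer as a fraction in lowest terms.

a: successors {a}; p and (p or not q) there: a:T. ✓
b: no successors, so Diamond (p and (p or not q)) fails. ✗
c: successors {a, e}; p and (p or not q) there: a:T, e:T. ✓
d: successors {e}; p and (p or not q) there: e:T. ✓
e: no successors, so Diamond (p and (p or not q)) fails. ✗
That's 3 of 5 worlds, so 3/5.

3/5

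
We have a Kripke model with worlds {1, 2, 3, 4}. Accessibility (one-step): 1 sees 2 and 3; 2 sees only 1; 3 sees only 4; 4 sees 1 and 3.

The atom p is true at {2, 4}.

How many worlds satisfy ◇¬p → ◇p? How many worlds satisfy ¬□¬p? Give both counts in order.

For ◇¬p → ◇p:
1: ◇¬p is T, ◇p is T. ✓
2: ◇¬p is T, ◇p is F. ✗
3: ◇¬p is F, ◇p is T. ✓
4: ◇¬p is T, ◇p is F. ✗
— 2 worlds.
For ¬□¬p:
1: □¬p is F. ✓
2: □¬p is T. ✗
3: □¬p is F. ✓
4: □¬p is T. ✗
— 2 worlds.

2 and 2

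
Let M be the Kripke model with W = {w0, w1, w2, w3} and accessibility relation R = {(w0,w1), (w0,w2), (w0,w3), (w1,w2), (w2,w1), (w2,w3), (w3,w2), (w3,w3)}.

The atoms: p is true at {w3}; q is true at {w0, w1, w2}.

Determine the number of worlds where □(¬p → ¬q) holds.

w0: successors {w1, w2, w3}; ¬p → ¬q there: w1:F, w2:F, w3:T. ✗
w1: successors {w2}; ¬p → ¬q there: w2:F. ✗
w2: successors {w1, w3}; ¬p → ¬q there: w1:F, w3:T. ✗
w3: successors {w2, w3}; ¬p → ¬q there: w2:F, w3:T. ✗
Satisfying worlds: ∅.

0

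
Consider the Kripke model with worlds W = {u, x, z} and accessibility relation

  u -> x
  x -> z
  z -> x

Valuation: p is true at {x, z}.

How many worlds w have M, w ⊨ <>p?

3

u: successors {x}; p there: x:T. ✓
x: successors {z}; p there: z:T. ✓
z: successors {x}; p there: x:T. ✓
Satisfying worlds: {u, x, z}.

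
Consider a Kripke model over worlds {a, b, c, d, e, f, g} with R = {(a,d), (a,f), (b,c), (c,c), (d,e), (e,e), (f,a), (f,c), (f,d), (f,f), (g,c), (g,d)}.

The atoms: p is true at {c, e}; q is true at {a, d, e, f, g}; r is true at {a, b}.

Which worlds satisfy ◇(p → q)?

{a, d, e, f, g}

a: successors {d, f}; p → q there: d:T, f:T. ✓
b: successors {c}; p → q there: c:F. ✗
c: successors {c}; p → q there: c:F. ✗
d: successors {e}; p → q there: e:T. ✓
e: successors {e}; p → q there: e:T. ✓
f: successors {a, c, d, f}; p → q there: a:T, c:F, d:T, f:T. ✓
g: successors {c, d}; p → q there: c:F, d:T. ✓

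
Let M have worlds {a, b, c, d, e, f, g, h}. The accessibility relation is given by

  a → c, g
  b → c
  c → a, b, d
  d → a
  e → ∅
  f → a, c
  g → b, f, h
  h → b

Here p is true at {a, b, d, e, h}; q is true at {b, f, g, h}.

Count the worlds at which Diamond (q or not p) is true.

6

a: successors {c, g}; q or not p there: c:T, g:T. ✓
b: successors {c}; q or not p there: c:T. ✓
c: successors {a, b, d}; q or not p there: a:F, b:T, d:F. ✓
d: successors {a}; q or not p there: a:F. ✗
e: no successors, so Diamond (q or not p) fails. ✗
f: successors {a, c}; q or not p there: a:F, c:T. ✓
g: successors {b, f, h}; q or not p there: b:T, f:T, h:T. ✓
h: successors {b}; q or not p there: b:T. ✓
Satisfying worlds: {a, b, c, f, g, h}.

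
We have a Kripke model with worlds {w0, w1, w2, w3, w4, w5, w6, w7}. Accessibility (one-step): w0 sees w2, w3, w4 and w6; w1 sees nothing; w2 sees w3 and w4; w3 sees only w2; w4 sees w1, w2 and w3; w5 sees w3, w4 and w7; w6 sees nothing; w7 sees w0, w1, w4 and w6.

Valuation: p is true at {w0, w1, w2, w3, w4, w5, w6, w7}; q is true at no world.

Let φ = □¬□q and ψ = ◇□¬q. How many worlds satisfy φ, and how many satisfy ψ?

For □¬□q:
w0: successors {w2, w3, w4, w6}; ¬□q there: w2:T, w3:T, w4:T, w6:F. ✗
w1: no successors, so □¬□q holds vacuously. ✓
w2: successors {w3, w4}; ¬□q there: w3:T, w4:T. ✓
w3: successors {w2}; ¬□q there: w2:T. ✓
w4: successors {w1, w2, w3}; ¬□q there: w1:F, w2:T, w3:T. ✗
w5: successors {w3, w4, w7}; ¬□q there: w3:T, w4:T, w7:T. ✓
w6: no successors, so □¬□q holds vacuously. ✓
w7: successors {w0, w1, w4, w6}; ¬□q there: w0:T, w1:F, w4:T, w6:F. ✗
— 5 worlds.
For ◇□¬q:
w0: successors {w2, w3, w4, w6}; □¬q there: w2:T, w3:T, w4:T, w6:T. ✓
w1: no successors, so ◇□¬q fails. ✗
w2: successors {w3, w4}; □¬q there: w3:T, w4:T. ✓
w3: successors {w2}; □¬q there: w2:T. ✓
w4: successors {w1, w2, w3}; □¬q there: w1:T, w2:T, w3:T. ✓
w5: successors {w3, w4, w7}; □¬q there: w3:T, w4:T, w7:T. ✓
w6: no successors, so ◇□¬q fails. ✗
w7: successors {w0, w1, w4, w6}; □¬q there: w0:T, w1:T, w4:T, w6:T. ✓
— 6 worlds.

5 and 6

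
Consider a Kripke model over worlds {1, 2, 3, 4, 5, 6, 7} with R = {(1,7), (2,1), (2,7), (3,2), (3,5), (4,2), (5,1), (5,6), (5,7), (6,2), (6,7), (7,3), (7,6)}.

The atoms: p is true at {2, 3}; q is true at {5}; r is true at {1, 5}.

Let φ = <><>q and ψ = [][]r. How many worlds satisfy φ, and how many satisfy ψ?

1 and 0

For <><>q:
1: successors {7}; <>q there: 7:F. ✗
2: successors {1, 7}; <>q there: 1:F, 7:F. ✗
3: successors {2, 5}; <>q there: 2:F, 5:F. ✗
4: successors {2}; <>q there: 2:F. ✗
5: successors {1, 6, 7}; <>q there: 1:F, 6:F, 7:F. ✗
6: successors {2, 7}; <>q there: 2:F, 7:F. ✗
7: successors {3, 6}; <>q there: 3:T, 6:F. ✓
— 1 world.
For [][]r:
1: successors {7}; []r there: 7:F. ✗
2: successors {1, 7}; []r there: 1:F, 7:F. ✗
3: successors {2, 5}; []r there: 2:F, 5:F. ✗
4: successors {2}; []r there: 2:F. ✗
5: successors {1, 6, 7}; []r there: 1:F, 6:F, 7:F. ✗
6: successors {2, 7}; []r there: 2:F, 7:F. ✗
7: successors {3, 6}; []r there: 3:F, 6:F. ✗
— 0 worlds.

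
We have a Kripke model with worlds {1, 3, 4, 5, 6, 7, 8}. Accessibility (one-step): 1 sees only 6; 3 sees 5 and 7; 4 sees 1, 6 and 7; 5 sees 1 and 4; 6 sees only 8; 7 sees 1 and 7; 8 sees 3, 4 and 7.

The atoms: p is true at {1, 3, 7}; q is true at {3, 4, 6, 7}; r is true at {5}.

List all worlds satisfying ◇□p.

1: successors {6}; □p there: 6:F. ✗
3: successors {5, 7}; □p there: 5:F, 7:T. ✓
4: successors {1, 6, 7}; □p there: 1:F, 6:F, 7:T. ✓
5: successors {1, 4}; □p there: 1:F, 4:F. ✗
6: successors {8}; □p there: 8:F. ✗
7: successors {1, 7}; □p there: 1:F, 7:T. ✓
8: successors {3, 4, 7}; □p there: 3:F, 4:F, 7:T. ✓

{3, 4, 7, 8}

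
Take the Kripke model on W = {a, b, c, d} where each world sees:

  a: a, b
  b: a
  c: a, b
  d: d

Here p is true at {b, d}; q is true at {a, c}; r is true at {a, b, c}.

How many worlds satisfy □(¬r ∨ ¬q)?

1

a: successors {a, b}; ¬r ∨ ¬q there: a:F, b:T. ✗
b: successors {a}; ¬r ∨ ¬q there: a:F. ✗
c: successors {a, b}; ¬r ∨ ¬q there: a:F, b:T. ✗
d: successors {d}; ¬r ∨ ¬q there: d:T. ✓
Satisfying worlds: {d}.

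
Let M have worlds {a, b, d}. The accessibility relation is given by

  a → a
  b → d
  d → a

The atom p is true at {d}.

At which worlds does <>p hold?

{b}

a: successors {a}; p there: a:F. ✗
b: successors {d}; p there: d:T. ✓
d: successors {a}; p there: a:F. ✗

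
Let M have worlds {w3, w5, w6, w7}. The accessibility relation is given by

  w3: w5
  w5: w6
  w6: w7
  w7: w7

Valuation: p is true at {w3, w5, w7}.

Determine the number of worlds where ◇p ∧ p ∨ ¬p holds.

3

w3: ◇p ∧ p is T, ¬p is F. ✓
w5: ◇p ∧ p is F, ¬p is F. ✗
w6: ◇p ∧ p is F, ¬p is T. ✓
w7: ◇p ∧ p is T, ¬p is F. ✓
Satisfying worlds: {w3, w6, w7}.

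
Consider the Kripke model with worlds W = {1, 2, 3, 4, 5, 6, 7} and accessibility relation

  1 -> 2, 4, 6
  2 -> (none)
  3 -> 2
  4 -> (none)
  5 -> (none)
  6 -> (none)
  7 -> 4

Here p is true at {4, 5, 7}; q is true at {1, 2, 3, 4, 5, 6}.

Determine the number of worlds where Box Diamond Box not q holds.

4

1: successors {2, 4, 6}; Diamond Box not q there: 2:F, 4:F, 6:F. ✗
2: no successors, so Box Diamond Box not q holds vacuously. ✓
3: successors {2}; Diamond Box not q there: 2:F. ✗
4: no successors, so Box Diamond Box not q holds vacuously. ✓
5: no successors, so Box Diamond Box not q holds vacuously. ✓
6: no successors, so Box Diamond Box not q holds vacuously. ✓
7: successors {4}; Diamond Box not q there: 4:F. ✗
Satisfying worlds: {2, 4, 5, 6}.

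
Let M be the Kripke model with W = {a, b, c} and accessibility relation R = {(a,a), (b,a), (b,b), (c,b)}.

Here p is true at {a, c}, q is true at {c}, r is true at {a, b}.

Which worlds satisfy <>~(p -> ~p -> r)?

a: successors {a}; ~(p -> ~p -> r) there: a:F. ✗
b: successors {a, b}; ~(p -> ~p -> r) there: a:F, b:F. ✗
c: successors {b}; ~(p -> ~p -> r) there: b:F. ✗

∅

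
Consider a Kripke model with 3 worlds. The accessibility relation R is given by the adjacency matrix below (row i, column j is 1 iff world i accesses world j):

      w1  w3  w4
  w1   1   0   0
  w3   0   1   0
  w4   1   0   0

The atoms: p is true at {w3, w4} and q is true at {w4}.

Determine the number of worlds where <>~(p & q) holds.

w1: successors {w1}; ~(p & q) there: w1:T. ✓
w3: successors {w3}; ~(p & q) there: w3:T. ✓
w4: successors {w1}; ~(p & q) there: w1:T. ✓
Satisfying worlds: {w1, w3, w4}.

3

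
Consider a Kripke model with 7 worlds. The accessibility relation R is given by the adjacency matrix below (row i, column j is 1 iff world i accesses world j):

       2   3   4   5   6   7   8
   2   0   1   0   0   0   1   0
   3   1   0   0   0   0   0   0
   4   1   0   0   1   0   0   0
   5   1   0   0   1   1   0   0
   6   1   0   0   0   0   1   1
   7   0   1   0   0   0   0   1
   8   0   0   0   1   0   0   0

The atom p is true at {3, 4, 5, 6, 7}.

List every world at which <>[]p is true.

2: successors {3, 7}; []p there: 3:F, 7:F. ✗
3: successors {2}; []p there: 2:T. ✓
4: successors {2, 5}; []p there: 2:T, 5:F. ✓
5: successors {2, 5, 6}; []p there: 2:T, 5:F, 6:F. ✓
6: successors {2, 7, 8}; []p there: 2:T, 7:F, 8:T. ✓
7: successors {3, 8}; []p there: 3:F, 8:T. ✓
8: successors {5}; []p there: 5:F. ✗

{3, 4, 5, 6, 7}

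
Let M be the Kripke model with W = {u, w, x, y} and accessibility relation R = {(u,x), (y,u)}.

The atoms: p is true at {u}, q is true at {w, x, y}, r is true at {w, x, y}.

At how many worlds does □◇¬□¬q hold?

2

u: successors {x}; ◇¬□¬q there: x:F. ✗
w: no successors, so □◇¬□¬q holds vacuously. ✓
x: no successors, so □◇¬□¬q holds vacuously. ✓
y: successors {u}; ◇¬□¬q there: u:F. ✗
Satisfying worlds: {w, x}.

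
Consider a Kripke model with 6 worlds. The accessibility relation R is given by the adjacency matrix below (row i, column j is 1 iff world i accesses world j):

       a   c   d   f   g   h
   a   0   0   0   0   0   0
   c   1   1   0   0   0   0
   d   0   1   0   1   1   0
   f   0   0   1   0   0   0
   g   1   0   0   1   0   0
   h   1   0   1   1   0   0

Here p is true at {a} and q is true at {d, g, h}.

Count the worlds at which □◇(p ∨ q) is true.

a: no successors, so □◇(p ∨ q) holds vacuously. ✓
c: successors {a, c}; ◇(p ∨ q) there: a:F, c:T. ✗
d: successors {c, f, g}; ◇(p ∨ q) there: c:T, f:T, g:T. ✓
f: successors {d}; ◇(p ∨ q) there: d:T. ✓
g: successors {a, f}; ◇(p ∨ q) there: a:F, f:T. ✗
h: successors {a, d, f}; ◇(p ∨ q) there: a:F, d:T, f:T. ✗
Satisfying worlds: {a, d, f}.

3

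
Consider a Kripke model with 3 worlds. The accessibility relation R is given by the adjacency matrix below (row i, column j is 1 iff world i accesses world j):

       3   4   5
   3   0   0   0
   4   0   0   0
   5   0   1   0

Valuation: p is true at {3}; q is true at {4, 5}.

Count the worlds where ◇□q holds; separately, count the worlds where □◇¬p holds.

1 and 2

For ◇□q:
3: no successors, so ◇□q fails. ✗
4: no successors, so ◇□q fails. ✗
5: successors {4}; □q there: 4:T. ✓
— 1 world.
For □◇¬p:
3: no successors, so □◇¬p holds vacuously. ✓
4: no successors, so □◇¬p holds vacuously. ✓
5: successors {4}; ◇¬p there: 4:F. ✗
— 2 worlds.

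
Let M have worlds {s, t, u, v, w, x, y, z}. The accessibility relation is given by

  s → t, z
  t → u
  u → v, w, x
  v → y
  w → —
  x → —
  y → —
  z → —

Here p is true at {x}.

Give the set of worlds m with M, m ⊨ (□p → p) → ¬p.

s: □p → p is T, ¬p is T. ✓
t: □p → p is T, ¬p is T. ✓
u: □p → p is T, ¬p is T. ✓
v: □p → p is T, ¬p is T. ✓
w: □p → p is F, ¬p is T. ✓
x: □p → p is T, ¬p is F. ✗
y: □p → p is F, ¬p is T. ✓
z: □p → p is F, ¬p is T. ✓

{s, t, u, v, w, y, z}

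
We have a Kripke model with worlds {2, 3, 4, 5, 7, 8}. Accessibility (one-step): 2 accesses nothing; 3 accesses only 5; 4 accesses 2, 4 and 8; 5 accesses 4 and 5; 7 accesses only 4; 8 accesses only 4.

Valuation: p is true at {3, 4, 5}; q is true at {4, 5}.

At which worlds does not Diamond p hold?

{2}

2: Diamond p is F. ✓
3: Diamond p is T. ✗
4: Diamond p is T. ✗
5: Diamond p is T. ✗
7: Diamond p is T. ✗
8: Diamond p is T. ✗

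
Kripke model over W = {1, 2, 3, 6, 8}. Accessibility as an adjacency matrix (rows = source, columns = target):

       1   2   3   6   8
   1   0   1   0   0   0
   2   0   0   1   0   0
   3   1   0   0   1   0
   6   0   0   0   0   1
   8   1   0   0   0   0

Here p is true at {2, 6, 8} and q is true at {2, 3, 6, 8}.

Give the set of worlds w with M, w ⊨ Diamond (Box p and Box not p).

∅

1: successors {2}; Box p and Box not p there: 2:F. ✗
2: successors {3}; Box p and Box not p there: 3:F. ✗
3: successors {1, 6}; Box p and Box not p there: 1:F, 6:F. ✗
6: successors {8}; Box p and Box not p there: 8:F. ✗
8: successors {1}; Box p and Box not p there: 1:F. ✗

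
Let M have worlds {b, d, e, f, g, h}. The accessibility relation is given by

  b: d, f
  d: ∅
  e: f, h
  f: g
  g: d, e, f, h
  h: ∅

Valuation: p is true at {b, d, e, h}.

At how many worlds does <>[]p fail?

b: successors {d, f}; []p there: d:T, f:F. ✓
d: no successors, so <>[]p fails. ✗
e: successors {f, h}; []p there: f:F, h:T. ✓
f: successors {g}; []p there: g:F. ✗
g: successors {d, e, f, h}; []p there: d:T, e:F, f:F, h:T. ✓
h: no successors, so <>[]p fails. ✗
Satisfying worlds: {b, e, g}.
So <>[]p fails at the other 3 worlds.

3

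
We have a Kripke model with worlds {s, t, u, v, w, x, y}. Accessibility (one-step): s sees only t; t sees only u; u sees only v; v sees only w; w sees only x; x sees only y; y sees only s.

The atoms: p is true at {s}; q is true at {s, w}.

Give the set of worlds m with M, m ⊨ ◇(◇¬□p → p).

s: successors {t}; ◇¬□p → p there: t:F. ✗
t: successors {u}; ◇¬□p → p there: u:F. ✗
u: successors {v}; ◇¬□p → p there: v:F. ✗
v: successors {w}; ◇¬□p → p there: w:F. ✗
w: successors {x}; ◇¬□p → p there: x:T. ✓
x: successors {y}; ◇¬□p → p there: y:F. ✗
y: successors {s}; ◇¬□p → p there: s:T. ✓

{w, y}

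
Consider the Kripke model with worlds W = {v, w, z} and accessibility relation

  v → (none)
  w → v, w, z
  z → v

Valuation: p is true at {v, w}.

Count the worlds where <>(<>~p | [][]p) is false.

v: no successors, so <>(<>~p | [][]p) fails. ✗
w: successors {v, w, z}; <>~p | [][]p there: v:T, w:T, z:T. ✓
z: successors {v}; <>~p | [][]p there: v:T. ✓
Satisfying worlds: {w, z}.
So <>(<>~p | [][]p) fails at the other 1 world.

1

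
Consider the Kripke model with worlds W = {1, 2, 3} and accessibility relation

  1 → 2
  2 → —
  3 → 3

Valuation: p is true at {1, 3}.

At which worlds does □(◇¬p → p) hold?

{1, 2, 3}

1: successors {2}; ◇¬p → p there: 2:T. ✓
2: no successors, so □(◇¬p → p) holds vacuously. ✓
3: successors {3}; ◇¬p → p there: 3:T. ✓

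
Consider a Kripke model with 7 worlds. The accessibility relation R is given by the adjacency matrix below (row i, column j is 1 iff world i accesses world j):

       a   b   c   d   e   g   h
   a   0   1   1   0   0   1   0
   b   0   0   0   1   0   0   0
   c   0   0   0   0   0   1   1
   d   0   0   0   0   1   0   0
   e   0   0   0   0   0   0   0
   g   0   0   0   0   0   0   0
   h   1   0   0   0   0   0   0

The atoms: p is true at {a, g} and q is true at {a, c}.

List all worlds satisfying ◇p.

a: successors {b, c, g}; p there: b:F, c:F, g:T. ✓
b: successors {d}; p there: d:F. ✗
c: successors {g, h}; p there: g:T, h:F. ✓
d: successors {e}; p there: e:F. ✗
e: no successors, so ◇p fails. ✗
g: no successors, so ◇p fails. ✗
h: successors {a}; p there: a:T. ✓

{a, c, h}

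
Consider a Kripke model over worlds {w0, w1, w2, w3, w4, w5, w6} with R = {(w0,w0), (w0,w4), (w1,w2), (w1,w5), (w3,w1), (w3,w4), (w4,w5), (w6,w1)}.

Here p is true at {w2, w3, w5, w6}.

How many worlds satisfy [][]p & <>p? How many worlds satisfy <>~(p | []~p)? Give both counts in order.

For [][]p & <>p:
w0: [][]p is F, <>p is F. ✗
w1: [][]p is T, <>p is T. ✓
w2: [][]p is T, <>p is F. ✗
w3: [][]p is T, <>p is F. ✗
w4: [][]p is T, <>p is T. ✓
w5: [][]p is T, <>p is F. ✗
w6: [][]p is T, <>p is F. ✗
— 2 worlds.
For <>~(p | []~p):
w0: successors {w0, w4}; ~(p | []~p) there: w0:F, w4:T. ✓
w1: successors {w2, w5}; ~(p | []~p) there: w2:F, w5:F. ✗
w2: no successors, so <>~(p | []~p) fails. ✗
w3: successors {w1, w4}; ~(p | []~p) there: w1:T, w4:T. ✓
w4: successors {w5}; ~(p | []~p) there: w5:F. ✗
w5: no successors, so <>~(p | []~p) fails. ✗
w6: successors {w1}; ~(p | []~p) there: w1:T. ✓
— 3 worlds.

2 and 3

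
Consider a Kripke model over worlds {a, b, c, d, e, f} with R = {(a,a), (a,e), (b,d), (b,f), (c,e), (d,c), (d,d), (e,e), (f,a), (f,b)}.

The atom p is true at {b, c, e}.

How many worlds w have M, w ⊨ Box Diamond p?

5

a: successors {a, e}; Diamond p there: a:T, e:T. ✓
b: successors {d, f}; Diamond p there: d:T, f:T. ✓
c: successors {e}; Diamond p there: e:T. ✓
d: successors {c, d}; Diamond p there: c:T, d:T. ✓
e: successors {e}; Diamond p there: e:T. ✓
f: successors {a, b}; Diamond p there: a:T, b:F. ✗
Satisfying worlds: {a, b, c, d, e}.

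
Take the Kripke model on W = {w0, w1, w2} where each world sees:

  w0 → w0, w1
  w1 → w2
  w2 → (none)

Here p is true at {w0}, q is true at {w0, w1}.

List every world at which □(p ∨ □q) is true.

w0: successors {w0, w1}; p ∨ □q there: w0:T, w1:F. ✗
w1: successors {w2}; p ∨ □q there: w2:T. ✓
w2: no successors, so □(p ∨ □q) holds vacuously. ✓

{w1, w2}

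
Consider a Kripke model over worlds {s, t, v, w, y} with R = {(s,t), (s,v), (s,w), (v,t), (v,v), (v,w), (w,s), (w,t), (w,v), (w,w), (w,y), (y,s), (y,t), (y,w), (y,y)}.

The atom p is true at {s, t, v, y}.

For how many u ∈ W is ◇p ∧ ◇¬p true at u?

s: ◇p is T, ◇¬p is T. ✓
t: ◇p is F, ◇¬p is F. ✗
v: ◇p is T, ◇¬p is T. ✓
w: ◇p is T, ◇¬p is T. ✓
y: ◇p is T, ◇¬p is T. ✓
Satisfying worlds: {s, v, w, y}.

4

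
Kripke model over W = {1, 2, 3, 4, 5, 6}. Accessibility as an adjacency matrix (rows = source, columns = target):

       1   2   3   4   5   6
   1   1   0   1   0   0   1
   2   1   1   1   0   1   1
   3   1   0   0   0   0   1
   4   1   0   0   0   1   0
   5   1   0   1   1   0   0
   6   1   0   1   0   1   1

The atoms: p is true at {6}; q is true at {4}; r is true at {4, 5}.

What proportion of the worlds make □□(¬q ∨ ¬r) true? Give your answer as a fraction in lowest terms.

1/2

1: successors {1, 3, 6}; □(¬q ∨ ¬r) there: 1:T, 3:T, 6:T. ✓
2: successors {1, 2, 3, 5, 6}; □(¬q ∨ ¬r) there: 1:T, 2:T, 3:T, 5:F, 6:T. ✗
3: successors {1, 6}; □(¬q ∨ ¬r) there: 1:T, 6:T. ✓
4: successors {1, 5}; □(¬q ∨ ¬r) there: 1:T, 5:F. ✗
5: successors {1, 3, 4}; □(¬q ∨ ¬r) there: 1:T, 3:T, 4:T. ✓
6: successors {1, 3, 5, 6}; □(¬q ∨ ¬r) there: 1:T, 3:T, 5:F, 6:T. ✗
That's 3 of 6 worlds, so 3/6 = 1/2.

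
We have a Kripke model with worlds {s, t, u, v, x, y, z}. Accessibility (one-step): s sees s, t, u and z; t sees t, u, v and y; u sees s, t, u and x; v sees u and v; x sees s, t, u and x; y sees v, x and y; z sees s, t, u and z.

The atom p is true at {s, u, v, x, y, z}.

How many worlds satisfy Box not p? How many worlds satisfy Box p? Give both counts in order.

For Box not p:
s: successors {s, t, u, z}; not p there: s:F, t:T, u:F, z:F. ✗
t: successors {t, u, v, y}; not p there: t:T, u:F, v:F, y:F. ✗
u: successors {s, t, u, x}; not p there: s:F, t:T, u:F, x:F. ✗
v: successors {u, v}; not p there: u:F, v:F. ✗
x: successors {s, t, u, x}; not p there: s:F, t:T, u:F, x:F. ✗
y: successors {v, x, y}; not p there: v:F, x:F, y:F. ✗
z: successors {s, t, u, z}; not p there: s:F, t:T, u:F, z:F. ✗
— 0 worlds.
For Box p:
s: successors {s, t, u, z}; p there: s:T, t:F, u:T, z:T. ✗
t: successors {t, u, v, y}; p there: t:F, u:T, v:T, y:T. ✗
u: successors {s, t, u, x}; p there: s:T, t:F, u:T, x:T. ✗
v: successors {u, v}; p there: u:T, v:T. ✓
x: successors {s, t, u, x}; p there: s:T, t:F, u:T, x:T. ✗
y: successors {v, x, y}; p there: v:T, x:T, y:T. ✓
z: successors {s, t, u, z}; p there: s:T, t:F, u:T, z:T. ✗
— 2 worlds.

0 and 2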